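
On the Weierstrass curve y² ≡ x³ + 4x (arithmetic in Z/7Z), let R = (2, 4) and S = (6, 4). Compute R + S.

(2, 4) + (6, 4). λ = (4 - 4)/(6 - 2) ≡ 0/4 mod 7. 4⁻¹ ≡ 2 (mod 7) since 4·2 = 8 ≡ 1, so λ ≡ 0.
  x = λ² - 2 - 6 = 0 - 8 ≡ 6; y = λ·(2 - 6) - 4 ≡ 3. → (6, 3)

(6, 3)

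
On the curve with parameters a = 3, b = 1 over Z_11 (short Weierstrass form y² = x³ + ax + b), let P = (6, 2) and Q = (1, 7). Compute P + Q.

(5, 8)

(6, 2) + (1, 7). λ = (7 - 2)/(1 - 6) ≡ 5/6 mod 11. 6⁻¹ ≡ 2 (mod 11), so λ ≡ 10.
  x = λ² - 6 - 1 = 100 - 7 ≡ 5; y = λ·(6 - 5) - 2 ≡ 8. → (5, 8)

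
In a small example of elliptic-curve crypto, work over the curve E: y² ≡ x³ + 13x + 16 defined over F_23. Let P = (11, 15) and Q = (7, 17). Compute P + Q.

(11, 15) + (7, 17). λ = (17 - 15)/(7 - 11) ≡ 2/19 mod 23. 19⁻¹ ≡ 17 (mod 23), so λ ≡ 11.
  x = λ² - 11 - 7 = 121 - 18 ≡ 11; y = λ·(11 - 11) - 15 ≡ 8. → (11, 8)

(11, 8)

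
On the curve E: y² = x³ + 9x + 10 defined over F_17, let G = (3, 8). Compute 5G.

(8, 13)

Repeated addition: build up to 5G.
2G: tangent at (3, 8): λ = (3·3² + 9)/(2·8) ≡ 2/16. 16⁻¹ ≡ 16 (mod 17), so λ ≡ 2·16 ≡ 15.
  x = λ² - 3 - 3 = 225 - 6 ≡ 15; y = λ·(3 - 15) - 8 ≡ 16. → (15, 16)
3G: (15, 16) + (3, 8). λ = (8 - 16)/(3 - 15) ≡ 9/5 mod 17. 5⁻¹ ≡ 7 (mod 17), so λ ≡ 12.
  x = λ² - 15 - 3 = 144 - 18 ≡ 7; y = λ·(15 - 7) - 16 ≡ 12. → (7, 12)
4G: (7, 12) + (3, 8). λ = (8 - 12)/(3 - 7) ≡ 13/13 mod 17. 13⁻¹ ≡ 4 (mod 17), so λ ≡ 1.
  x = λ² - 7 - 3 = 1 - 10 ≡ 8; y = λ·(7 - 8) - 12 ≡ 4. → (8, 4)
5G: (8, 4) + (3, 8). λ = (8 - 4)/(3 - 8) ≡ 4/12 mod 17. 12⁻¹ ≡ 10 (mod 17), so λ ≡ 6.
  x = λ² - 8 - 3 = 36 - 11 ≡ 8; y = λ·(8 - 8) - 4 ≡ 13. → (8, 13)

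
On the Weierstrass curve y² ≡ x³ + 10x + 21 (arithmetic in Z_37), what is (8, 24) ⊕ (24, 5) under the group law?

(8, 13)

(8, 24) + (24, 5). λ = (5 - 24)/(24 - 8) ≡ 18/16 mod 37. 16⁻¹ ≡ 7 (mod 37) since 16·7 = 112 ≡ 1, so λ ≡ 15.
  x = λ² - 8 - 24 = 225 - 32 ≡ 8; y = λ·(8 - 8) - 24 ≡ 13. → (8, 13)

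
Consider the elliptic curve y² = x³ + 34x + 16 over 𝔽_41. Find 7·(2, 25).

(38, 16)

Write G = (2, 25).
Double-and-add on 7 = (111)₂. Start with G = (2, 25) for the leading 1-bit.
double: tangent at (2, 25): λ = (3·2² + 34)/(2·25) ≡ 5/9. 9⁻¹ ≡ 32 (mod 41), so λ ≡ 5·32 ≡ 37.
  x = λ² - 2 - 2 = 1369 - 4 ≡ 12; y = λ·(2 - 12) - 25 ≡ 15. → (12, 15)
add G: (12, 15) + (2, 25). λ = (25 - 15)/(2 - 12) ≡ 10/31 mod 41. 31⁻¹ ≡ 4 (mod 41) since 31·4 = 124 ≡ 1, so λ ≡ 40.
  x = λ² - 12 - 2 = 1600 - 14 ≡ 28; y = λ·(12 - 28) - 15 ≡ 1. → (28, 1)
double: tangent at (28, 1): λ = (3·28² + 34)/(2·1) ≡ 8/2. 2⁻¹ ≡ 21 (mod 41), so λ ≡ 8·21 ≡ 4.
  x = λ² - 28 - 28 = 16 - 56 ≡ 1; y = λ·(28 - 1) - 1 ≡ 25. → (1, 25)
add G: (1, 25) + (2, 25). λ = (25 - 25)/(2 - 1) ≡ 0/1 mod 41. 1⁻¹ ≡ 1 (mod 41) since 1·1 = 1 ≡ 1, so λ ≡ 0.
  x = λ² - 1 - 2 = 0 - 3 ≡ 38; y = λ·(1 - 38) - 25 ≡ 16. → (38, 16)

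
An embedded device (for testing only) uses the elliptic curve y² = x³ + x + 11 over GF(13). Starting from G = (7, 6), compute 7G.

(6, 8)

Repeated addition: build up to 7G.
2G: tangent at (7, 6): λ = (3·7² + 1)/(2·6) ≡ 5/12. 12⁻¹ ≡ 12 (mod 13), so λ ≡ 5·12 ≡ 8.
  x = λ² - 7 - 7 = 64 - 14 ≡ 11; y = λ·(7 - 11) - 6 ≡ 1. → (11, 1)
3G: (11, 1) + (7, 6). λ = (6 - 1)/(7 - 11) ≡ 5/9 mod 13. 9⁻¹ ≡ 3 (mod 13) since 9·3 = 27 ≡ 1, so λ ≡ 2.
  x = λ² - 11 - 7 = 4 - 18 ≡ 12; y = λ·(11 - 12) - 1 ≡ 10. → (12, 10)
4G: (12, 10) + (7, 6). λ = (6 - 10)/(7 - 12) ≡ 9/8 mod 13. 8⁻¹ ≡ 5 (mod 13) since 8·5 = 40 ≡ 1, so λ ≡ 6.
  x = λ² - 12 - 7 = 36 - 19 ≡ 4; y = λ·(12 - 4) - 10 ≡ 12. → (4, 12)
5G: (4, 12) + (7, 6). λ = (6 - 12)/(7 - 4) ≡ 7/3 mod 13. 3⁻¹ ≡ 9 (mod 13) since 3·9 = 27 ≡ 1, so λ ≡ 11.
  x = λ² - 4 - 7 = 121 - 11 ≡ 6; y = λ·(4 - 6) - 12 ≡ 5. → (6, 5)
6G: (6, 5) + (7, 6). λ = (6 - 5)/(7 - 6) ≡ 1/1 mod 13. 1⁻¹ ≡ 1 (mod 13), so λ ≡ 1.
  x = λ² - 6 - 7 = 1 - 13 ≡ 1; y = λ·(6 - 1) - 5 ≡ 0. → (1, 0)
7G: (1, 0) + (7, 6). λ = (6 - 0)/(7 - 1) ≡ 6/6 mod 13. 6⁻¹ ≡ 11 (mod 13), so λ ≡ 1.
  x = λ² - 1 - 7 = 1 - 8 ≡ 6; y = λ·(1 - 6) - 0 ≡ 8. → (6, 8)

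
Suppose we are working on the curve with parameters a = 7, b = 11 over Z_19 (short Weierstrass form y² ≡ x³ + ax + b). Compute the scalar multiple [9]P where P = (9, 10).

(9, 10)

Repeated addition: build up to 9P.
2P: tangent at (9, 10): λ = (3·9² + 7)/(2·10) ≡ 3/1. 1⁻¹ ≡ 1 (mod 19), so λ ≡ 3·1 ≡ 3.
  x = λ² - 9 - 9 = 9 - 18 ≡ 10; y = λ·(9 - 10) - 10 ≡ 6. → (10, 6)
3P: (10, 6) + (9, 10). λ = (10 - 6)/(9 - 10) ≡ 4/18 mod 19. 18⁻¹ ≡ 18 (mod 19) since 18·18 = 324 ≡ 1, so λ ≡ 15.
  x = λ² - 10 - 9 = 225 - 19 ≡ 16; y = λ·(10 - 16) - 6 ≡ 18. → (16, 18)
4P: (16, 18) + (9, 10). λ = (10 - 18)/(9 - 16) ≡ 11/12 mod 19. 12⁻¹ ≡ 8 (mod 19), so λ ≡ 12.
  x = λ² - 16 - 9 = 144 - 25 ≡ 5; y = λ·(16 - 5) - 18 ≡ 0. → (5, 0)
5P: (5, 0) + (9, 10). λ = (10 - 0)/(9 - 5) ≡ 10/4 mod 19. 4⁻¹ ≡ 5 (mod 19) since 4·5 = 20 ≡ 1, so λ ≡ 12.
  x = λ² - 5 - 9 = 144 - 14 ≡ 16; y = λ·(5 - 16) - 0 ≡ 1. → (16, 1)
6P: (16, 1) + (9, 10). λ = (10 - 1)/(9 - 16) ≡ 9/12 mod 19. 12⁻¹ ≡ 8 (mod 19), so λ ≡ 15.
  x = λ² - 16 - 9 = 225 - 25 ≡ 10; y = λ·(16 - 10) - 1 ≡ 13. → (10, 13)
7P: (10, 13) + (9, 10). λ = (10 - 13)/(9 - 10) ≡ 16/18 mod 19. 18⁻¹ ≡ 18 (mod 19) since 18·18 = 324 ≡ 1, so λ ≡ 3.
  x = λ² - 10 - 9 = 9 - 19 ≡ 9; y = λ·(10 - 9) - 13 ≡ 9. → (9, 9)
8P: (9, 9) + (9, 10): same x and y₁ ≡ -y₂, so the sum is O.
9P: O + (9, 10) = (9, 10) (identity).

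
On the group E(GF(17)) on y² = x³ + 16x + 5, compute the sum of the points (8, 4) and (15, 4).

(8, 4) + (15, 4). λ = (4 - 4)/(15 - 8) ≡ 0/7 mod 17. 7⁻¹ ≡ 5 (mod 17) since 7·5 = 35 ≡ 1, so λ ≡ 0.
  x = λ² - 8 - 15 = 0 - 23 ≡ 11; y = λ·(8 - 11) - 4 ≡ 13. → (11, 13)

(11, 13)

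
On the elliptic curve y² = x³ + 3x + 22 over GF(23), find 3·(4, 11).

(6, 16)

Write G = (4, 11).
Repeated addition: build up to 3G.
2G: tangent at (4, 11): λ = (3·4² + 3)/(2·11) ≡ 5/22. 22⁻¹ ≡ 22 (mod 23) since 22·22 = 484 ≡ 1, so λ ≡ 5·22 ≡ 18.
  x = λ² - 4 - 4 = 324 - 8 ≡ 17; y = λ·(4 - 17) - 11 ≡ 8. → (17, 8)
3G: (17, 8) + (4, 11). λ = (11 - 8)/(4 - 17) ≡ 3/10 mod 23. 10⁻¹ ≡ 7 (mod 23), so λ ≡ 21.
  x = λ² - 17 - 4 = 441 - 21 ≡ 6; y = λ·(17 - 6) - 8 ≡ 16. → (6, 16)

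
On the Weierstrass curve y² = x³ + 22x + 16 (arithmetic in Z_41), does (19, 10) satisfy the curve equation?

no

y² = 10² ≡ 18; x³ + 22x + 16 = 7293 ≡ 36 (mod 41). 18 ≠ 36.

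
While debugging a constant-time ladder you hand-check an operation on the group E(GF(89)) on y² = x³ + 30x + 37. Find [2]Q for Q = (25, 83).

(48, 75)

tangent at (25, 83): λ = (3·25² + 30)/(2·83) ≡ 36/77. 77⁻¹ ≡ 37 (mod 89), so λ ≡ 36·37 ≡ 86.
  x = λ² - 25 - 25 = 7396 - 50 ≡ 48; y = λ·(25 - 48) - 83 ≡ 75. → (48, 75)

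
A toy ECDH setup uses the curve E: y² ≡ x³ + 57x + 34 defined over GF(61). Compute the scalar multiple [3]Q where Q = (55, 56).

Repeated addition: build up to 3Q.
2Q: tangent at (55, 56): λ = (3·55² + 57)/(2·56) ≡ 43/51. 51⁻¹ ≡ 6 (mod 61), so λ ≡ 43·6 ≡ 14.
  x = λ² - 55 - 55 = 196 - 110 ≡ 25; y = λ·(55 - 25) - 56 ≡ 59. → (25, 59)
3Q: (25, 59) + (55, 56). λ = (56 - 59)/(55 - 25) ≡ 58/30 mod 61. 30⁻¹ ≡ 59 (mod 61), so λ ≡ 6.
  x = λ² - 25 - 55 = 36 - 80 ≡ 17; y = λ·(25 - 17) - 59 ≡ 50. → (17, 50)

(17, 50)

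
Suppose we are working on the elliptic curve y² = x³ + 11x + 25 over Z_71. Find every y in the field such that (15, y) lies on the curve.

x³ + 11x + 25 = 3565 ≡ 15 (mod 71).
Square roots of 15 mod 71: 21 and 50 (since 21² = 441 ≡ 15).

21, 50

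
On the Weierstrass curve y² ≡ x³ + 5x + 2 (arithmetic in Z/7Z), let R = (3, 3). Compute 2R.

(3, 4)

tangent at (3, 3): λ = (3·3² + 5)/(2·3) ≡ 4/6. 6⁻¹ ≡ 6 (mod 7), so λ ≡ 4·6 ≡ 3.
  x = λ² - 3 - 3 = 9 - 6 ≡ 3; y = λ·(3 - 3) - 3 ≡ 4. → (3, 4)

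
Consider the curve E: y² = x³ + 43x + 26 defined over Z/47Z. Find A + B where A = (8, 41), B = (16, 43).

(8, 41) + (16, 43). λ = (43 - 41)/(16 - 8) ≡ 2/8 mod 47. 8⁻¹ ≡ 6 (mod 47), so λ ≡ 12.
  x = λ² - 8 - 16 = 144 - 24 ≡ 26; y = λ·(8 - 26) - 41 ≡ 25. → (26, 25)

(26, 25)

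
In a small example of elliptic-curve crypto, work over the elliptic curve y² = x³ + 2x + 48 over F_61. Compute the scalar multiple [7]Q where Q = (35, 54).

(22, 2)

Repeated addition: build up to 7Q.
2Q: tangent at (35, 54): λ = (3·35² + 2)/(2·54) ≡ 17/47. 47⁻¹ ≡ 13 (mod 61) since 47·13 = 611 ≡ 1, so λ ≡ 17·13 ≡ 38.
  x = λ² - 35 - 35 = 1444 - 70 ≡ 32; y = λ·(35 - 32) - 54 ≡ 60. → (32, 60)
3Q: (32, 60) + (35, 54). λ = (54 - 60)/(35 - 32) ≡ 55/3 mod 61. 3⁻¹ ≡ 41 (mod 61), so λ ≡ 59.
  x = λ² - 32 - 35 = 3481 - 67 ≡ 59; y = λ·(32 - 59) - 60 ≡ 55. → (59, 55)
4Q: (59, 55) + (35, 54). λ = (54 - 55)/(35 - 59) ≡ 60/37 mod 61. 37⁻¹ ≡ 33 (mod 61), so λ ≡ 28.
  x = λ² - 59 - 35 = 784 - 94 ≡ 19; y = λ·(59 - 19) - 55 ≡ 28. → (19, 28)
5Q: (19, 28) + (35, 54). λ = (54 - 28)/(35 - 19) ≡ 26/16 mod 61. 16⁻¹ ≡ 42 (mod 61), so λ ≡ 55.
  x = λ² - 19 - 35 = 3025 - 54 ≡ 43; y = λ·(19 - 43) - 28 ≡ 55. → (43, 55)
6Q: (43, 55) + (35, 54). λ = (54 - 55)/(35 - 43) ≡ 60/53 mod 61. 53⁻¹ ≡ 38 (mod 61), so λ ≡ 23.
  x = λ² - 43 - 35 = 529 - 78 ≡ 24; y = λ·(43 - 24) - 55 ≡ 16. → (24, 16)
7Q: (24, 16) + (35, 54). λ = (54 - 16)/(35 - 24) ≡ 38/11 mod 61. 11⁻¹ ≡ 50 (mod 61), so λ ≡ 9.
  x = λ² - 24 - 35 = 81 - 59 ≡ 22; y = λ·(24 - 22) - 16 ≡ 2. → (22, 2)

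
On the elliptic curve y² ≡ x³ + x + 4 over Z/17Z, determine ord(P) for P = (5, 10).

7

2P: tangent at (5, 10): λ = (3·5² + 1)/(2·10) ≡ 8/3. 3⁻¹ ≡ 6 (mod 17) since 3·6 = 18 ≡ 1, so λ ≡ 8·6 ≡ 14.
  x = λ² - 5 - 5 = 196 - 10 ≡ 16; y = λ·(5 - 16) - 10 ≡ 6. → (16, 6)
3P: (16, 6) + (5, 10). λ = (10 - 6)/(5 - 16) ≡ 4/6 mod 17. 6⁻¹ ≡ 3 (mod 17) since 6·3 = 18 ≡ 1, so λ ≡ 12.
  x = λ² - 16 - 5 = 144 - 21 ≡ 4; y = λ·(16 - 4) - 6 ≡ 2. → (4, 2)
4P: (4, 2) + (5, 10). λ = (10 - 2)/(5 - 4) ≡ 8/1 mod 17. 1⁻¹ ≡ 1 (mod 17) since 1·1 = 1 ≡ 1, so λ ≡ 8.
  x = λ² - 4 - 5 = 64 - 9 ≡ 4; y = λ·(4 - 4) - 2 ≡ 15. → (4, 15)
5P: (4, 15) + (5, 10). λ = (10 - 15)/(5 - 4) ≡ 12/1 mod 17. 1⁻¹ ≡ 1 (mod 17) since 1·1 = 1 ≡ 1, so λ ≡ 12.
  x = λ² - 4 - 5 = 144 - 9 ≡ 16; y = λ·(4 - 16) - 15 ≡ 11. → (16, 11)
6P: (16, 11) + (5, 10). λ = (10 - 11)/(5 - 16) ≡ 16/6 mod 17. 6⁻¹ ≡ 3 (mod 17), so λ ≡ 14.
  x = λ² - 16 - 5 = 196 - 21 ≡ 5; y = λ·(16 - 5) - 11 ≡ 7. → (5, 7)
7P: (5, 7) + (5, 10): same x and y₁ ≡ -y₂, so the sum is O.
7P = O, so the order is 7.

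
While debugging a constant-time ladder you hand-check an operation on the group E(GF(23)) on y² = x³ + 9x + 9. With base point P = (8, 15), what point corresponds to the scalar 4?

Repeated addition: build up to 4P.
2P: tangent at (8, 15): λ = (3·8² + 9)/(2·15) ≡ 17/7. 7⁻¹ ≡ 10 (mod 23) since 7·10 = 70 ≡ 1, so λ ≡ 17·10 ≡ 9.
  x = λ² - 8 - 8 = 81 - 16 ≡ 19; y = λ·(8 - 19) - 15 ≡ 1. → (19, 1)
3P: (19, 1) + (8, 15). λ = (15 - 1)/(8 - 19) ≡ 14/12 mod 23. 12⁻¹ ≡ 2 (mod 23), so λ ≡ 5.
  x = λ² - 19 - 8 = 25 - 27 ≡ 21; y = λ·(19 - 21) - 1 ≡ 12. → (21, 12)
4P: (21, 12) + (8, 15). λ = (15 - 12)/(8 - 21) ≡ 3/10 mod 23. 10⁻¹ ≡ 7 (mod 23), so λ ≡ 21.
  x = λ² - 21 - 8 = 441 - 29 ≡ 21; y = λ·(21 - 21) - 12 ≡ 11. → (21, 11)

(21, 11)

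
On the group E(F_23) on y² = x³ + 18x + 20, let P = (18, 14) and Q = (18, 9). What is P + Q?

O

The two points share x = 18 and their y-coordinates satisfy 14 + 9 ≡ 0 (mod 23), so they are inverses. Their sum is O.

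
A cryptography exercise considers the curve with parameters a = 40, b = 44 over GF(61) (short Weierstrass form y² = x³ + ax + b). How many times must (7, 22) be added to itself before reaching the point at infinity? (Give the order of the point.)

2P: tangent at (7, 22): λ = (3·7² + 40)/(2·22) ≡ 4/44. 44⁻¹ ≡ 43 (mod 61), so λ ≡ 4·43 ≡ 50.
  x = λ² - 7 - 7 = 2500 - 14 ≡ 46; y = λ·(7 - 46) - 22 ≡ 41. → (46, 41)
3P: (46, 41) + (7, 22). λ = (22 - 41)/(7 - 46) ≡ 42/22 mod 61. 22⁻¹ ≡ 25 (mod 61) since 22·25 = 550 ≡ 1, so λ ≡ 13.
  x = λ² - 46 - 7 = 169 - 53 ≡ 55; y = λ·(46 - 55) - 41 ≡ 25. → (55, 25)
4P: (55, 25) + (7, 22). λ = (22 - 25)/(7 - 55) ≡ 58/13 mod 61. 13⁻¹ ≡ 47 (mod 61) since 13·47 = 611 ≡ 1, so λ ≡ 42.
  x = λ² - 55 - 7 = 1764 - 62 ≡ 55; y = λ·(55 - 55) - 25 ≡ 36. → (55, 36)
5P: (55, 36) + (7, 22). λ = (22 - 36)/(7 - 55) ≡ 47/13 mod 61. 13⁻¹ ≡ 47 (mod 61) since 13·47 = 611 ≡ 1, so λ ≡ 13.
  x = λ² - 55 - 7 = 169 - 62 ≡ 46; y = λ·(55 - 46) - 36 ≡ 20. → (46, 20)
6P: (46, 20) + (7, 22). λ = (22 - 20)/(7 - 46) ≡ 2/22 mod 61. 22⁻¹ ≡ 25 (mod 61) since 22·25 = 550 ≡ 1, so λ ≡ 50.
  x = λ² - 46 - 7 = 2500 - 53 ≡ 7; y = λ·(46 - 7) - 20 ≡ 39. → (7, 39)
7P: (7, 39) + (7, 22): same x and y₁ ≡ -y₂, so the sum is the point at infinity.
7P = the point at infinity, so the order is 7.

7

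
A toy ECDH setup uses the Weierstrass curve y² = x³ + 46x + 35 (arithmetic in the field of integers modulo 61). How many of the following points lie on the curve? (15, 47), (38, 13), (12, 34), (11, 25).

(15, 47): 47² ≡ 13, rhs ≡ 13 → on.
(38, 13): 13² ≡ 47, rhs ≡ 47 → on.
(12, 34): 34² ≡ 58, rhs ≡ 58 → on.
(11, 25): 25² ≡ 15, rhs ≡ 42 → off.

3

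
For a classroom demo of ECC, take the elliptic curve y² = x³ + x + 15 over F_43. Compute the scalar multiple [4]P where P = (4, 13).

Repeated addition: build up to 4P.
2P: tangent at (4, 13): λ = (3·4² + 1)/(2·13) ≡ 6/26. 26⁻¹ ≡ 5 (mod 43), so λ ≡ 6·5 ≡ 30.
  x = λ² - 4 - 4 = 900 - 8 ≡ 32; y = λ·(4 - 32) - 13 ≡ 7. → (32, 7)
3P: (32, 7) + (4, 13). λ = (13 - 7)/(4 - 32) ≡ 6/15 mod 43. 15⁻¹ ≡ 23 (mod 43), so λ ≡ 9.
  x = λ² - 32 - 4 = 81 - 36 ≡ 2; y = λ·(32 - 2) - 7 ≡ 5. → (2, 5)
4P: (2, 5) + (4, 13). λ = (13 - 5)/(4 - 2) ≡ 8/2 mod 43. 2⁻¹ ≡ 22 (mod 43), so λ ≡ 4.
  x = λ² - 2 - 4 = 16 - 6 ≡ 10; y = λ·(2 - 10) - 5 ≡ 6. → (10, 6)

(10, 6)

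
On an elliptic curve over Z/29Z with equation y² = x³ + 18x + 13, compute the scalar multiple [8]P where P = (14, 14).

(4, 2)

Repeated addition: build up to 8P.
2P: tangent at (14, 14): λ = (3·14² + 18)/(2·14) ≡ 26/28. 28⁻¹ ≡ 28 (mod 29) since 28·28 = 784 ≡ 1, so λ ≡ 26·28 ≡ 3.
  x = λ² - 14 - 14 = 9 - 28 ≡ 10; y = λ·(14 - 10) - 14 ≡ 27. → (10, 27)
3P: (10, 27) + (14, 14). λ = (14 - 27)/(14 - 10) ≡ 16/4 mod 29. 4⁻¹ ≡ 22 (mod 29), so λ ≡ 4.
  x = λ² - 10 - 14 = 16 - 24 ≡ 21; y = λ·(10 - 21) - 27 ≡ 16. → (21, 16)
4P: (21, 16) + (14, 14). λ = (14 - 16)/(14 - 21) ≡ 27/22 mod 29. 22⁻¹ ≡ 4 (mod 29) since 22·4 = 88 ≡ 1, so λ ≡ 21.
  x = λ² - 21 - 14 = 441 - 35 ≡ 0; y = λ·(21 - 0) - 16 ≡ 19. → (0, 19)
5P: (0, 19) + (14, 14). λ = (14 - 19)/(14 - 0) ≡ 24/14 mod 29. 14⁻¹ ≡ 27 (mod 29) since 14·27 = 378 ≡ 1, so λ ≡ 10.
  x = λ² - 0 - 14 = 100 - 14 ≡ 28; y = λ·(0 - 28) - 19 ≡ 20. → (28, 20)
6P: (28, 20) + (14, 14). λ = (14 - 20)/(14 - 28) ≡ 23/15 mod 29. 15⁻¹ ≡ 2 (mod 29) since 15·2 = 30 ≡ 1, so λ ≡ 17.
  x = λ² - 28 - 14 = 289 - 42 ≡ 15; y = λ·(28 - 15) - 20 ≡ 27. → (15, 27)
7P: (15, 27) + (14, 14). λ = (14 - 27)/(14 - 15) ≡ 16/28 mod 29. 28⁻¹ ≡ 28 (mod 29) since 28·28 = 784 ≡ 1, so λ ≡ 13.
  x = λ² - 15 - 14 = 169 - 29 ≡ 24; y = λ·(15 - 24) - 27 ≡ 1. → (24, 1)
8P: (24, 1) + (14, 14). λ = (14 - 1)/(14 - 24) ≡ 13/19 mod 29. 19⁻¹ ≡ 26 (mod 29) since 19·26 = 494 ≡ 1, so λ ≡ 19.
  x = λ² - 24 - 14 = 361 - 38 ≡ 4; y = λ·(24 - 4) - 1 ≡ 2. → (4, 2)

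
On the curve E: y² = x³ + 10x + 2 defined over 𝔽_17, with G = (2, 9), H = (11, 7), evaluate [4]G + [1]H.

O

First 4G:
Double-and-add on 4 = (100)₂. Start with G = (2, 9) for the leading 1-bit.
double: tangent at (2, 9): λ = (3·2² + 10)/(2·9) ≡ 5/1. 1⁻¹ ≡ 1 (mod 17) since 1·1 = 1 ≡ 1, so λ ≡ 5·1 ≡ 5.
  x = λ² - 2 - 2 = 25 - 4 ≡ 4; y = λ·(2 - 4) - 9 ≡ 15. → (4, 15)
double: tangent at (4, 15): λ = (3·4² + 10)/(2·15) ≡ 7/13. 13⁻¹ ≡ 4 (mod 17), so λ ≡ 7·4 ≡ 11.
  x = λ² - 4 - 4 = 121 - 8 ≡ 11; y = λ·(4 - 11) - 15 ≡ 10. → (11, 10)
4G = (11, 10).
Finally 4G + H:
(11, 10) + (11, 7): same x and y₁ ≡ -y₂, so the sum is the point at infinity.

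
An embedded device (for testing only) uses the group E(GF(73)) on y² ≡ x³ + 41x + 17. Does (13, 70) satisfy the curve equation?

y² = 70² ≡ 9; x³ + 41x + 17 = 2747 ≡ 46 (mod 73). 9 ≠ 46.

no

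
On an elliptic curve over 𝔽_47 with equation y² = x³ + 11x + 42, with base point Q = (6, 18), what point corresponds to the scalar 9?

Repeated addition: build up to 9Q.
2Q: tangent at (6, 18): λ = (3·6² + 11)/(2·18) ≡ 25/36. 36⁻¹ ≡ 17 (mod 47) since 36·17 = 612 ≡ 1, so λ ≡ 25·17 ≡ 2.
  x = λ² - 6 - 6 = 4 - 12 ≡ 39; y = λ·(6 - 39) - 18 ≡ 10. → (39, 10)
3Q: (39, 10) + (6, 18). λ = (18 - 10)/(6 - 39) ≡ 8/14 mod 47. 14⁻¹ ≡ 37 (mod 47), so λ ≡ 14.
  x = λ² - 39 - 6 = 196 - 45 ≡ 10; y = λ·(39 - 10) - 10 ≡ 20. → (10, 20)
4Q: (10, 20) + (6, 18). λ = (18 - 20)/(6 - 10) ≡ 45/43 mod 47. 43⁻¹ ≡ 35 (mod 47) since 43·35 = 1505 ≡ 1, so λ ≡ 24.
  x = λ² - 10 - 6 = 576 - 16 ≡ 43; y = λ·(10 - 43) - 20 ≡ 34. → (43, 34)
5Q: (43, 34) + (6, 18). λ = (18 - 34)/(6 - 43) ≡ 31/10 mod 47. 10⁻¹ ≡ 33 (mod 47), so λ ≡ 36.
  x = λ² - 43 - 6 = 1296 - 49 ≡ 25; y = λ·(43 - 25) - 34 ≡ 3. → (25, 3)
6Q: (25, 3) + (6, 18). λ = (18 - 3)/(6 - 25) ≡ 15/28 mod 47. 28⁻¹ ≡ 42 (mod 47) since 28·42 = 1176 ≡ 1, so λ ≡ 19.
  x = λ² - 25 - 6 = 361 - 31 ≡ 1; y = λ·(25 - 1) - 3 ≡ 30. → (1, 30)
7Q: (1, 30) + (6, 18). λ = (18 - 30)/(6 - 1) ≡ 35/5 mod 47. 5⁻¹ ≡ 19 (mod 47), so λ ≡ 7.
  x = λ² - 1 - 6 = 49 - 7 ≡ 42; y = λ·(1 - 42) - 30 ≡ 12. → (42, 12)
8Q: (42, 12) + (6, 18). λ = (18 - 12)/(6 - 42) ≡ 6/11 mod 47. 11⁻¹ ≡ 30 (mod 47), so λ ≡ 39.
  x = λ² - 42 - 6 = 1521 - 48 ≡ 16; y = λ·(42 - 16) - 12 ≡ 15. → (16, 15)
9Q: (16, 15) + (6, 18). λ = (18 - 15)/(6 - 16) ≡ 3/37 mod 47. 37⁻¹ ≡ 14 (mod 47) since 37·14 = 518 ≡ 1, so λ ≡ 42.
  x = λ² - 16 - 6 = 1764 - 22 ≡ 3; y = λ·(16 - 3) - 15 ≡ 14. → (3, 14)

(3, 14)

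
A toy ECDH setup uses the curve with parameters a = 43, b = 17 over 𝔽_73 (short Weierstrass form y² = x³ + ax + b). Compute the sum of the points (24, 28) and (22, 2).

(24, 28) + (22, 2). λ = (2 - 28)/(22 - 24) ≡ 47/71 mod 73. 71⁻¹ ≡ 36 (mod 73), so λ ≡ 13.
  x = λ² - 24 - 22 = 169 - 46 ≡ 50; y = λ·(24 - 50) - 28 ≡ 72. → (50, 72)

(50, 72)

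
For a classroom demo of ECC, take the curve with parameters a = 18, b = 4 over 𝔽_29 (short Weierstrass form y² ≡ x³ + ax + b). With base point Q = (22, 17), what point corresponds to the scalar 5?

(25, 10)

Repeated addition: build up to 5Q.
2Q: tangent at (22, 17): λ = (3·22² + 18)/(2·17) ≡ 20/5. 5⁻¹ ≡ 6 (mod 29) since 5·6 = 30 ≡ 1, so λ ≡ 20·6 ≡ 4.
  x = λ² - 22 - 22 = 16 - 44 ≡ 1; y = λ·(22 - 1) - 17 ≡ 9. → (1, 9)
3Q: (1, 9) + (22, 17). λ = (17 - 9)/(22 - 1) ≡ 8/21 mod 29. 21⁻¹ ≡ 18 (mod 29) since 21·18 = 378 ≡ 1, so λ ≡ 28.
  x = λ² - 1 - 22 = 784 - 23 ≡ 7; y = λ·(1 - 7) - 9 ≡ 26. → (7, 26)
4Q: (7, 26) + (22, 17). λ = (17 - 26)/(22 - 7) ≡ 20/15 mod 29. 15⁻¹ ≡ 2 (mod 29), so λ ≡ 11.
  x = λ² - 7 - 22 = 121 - 29 ≡ 5; y = λ·(7 - 5) - 26 ≡ 25. → (5, 25)
5Q: (5, 25) + (22, 17). λ = (17 - 25)/(22 - 5) ≡ 21/17 mod 29. 17⁻¹ ≡ 12 (mod 29) since 17·12 = 204 ≡ 1, so λ ≡ 20.
  x = λ² - 5 - 22 = 400 - 27 ≡ 25; y = λ·(5 - 25) - 25 ≡ 10. → (25, 10)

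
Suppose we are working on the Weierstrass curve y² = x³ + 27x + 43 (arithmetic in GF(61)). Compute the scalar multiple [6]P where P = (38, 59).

Double-and-add on 6 = (110)₂. Start with P = (38, 59) for the leading 1-bit.
double: tangent at (38, 59): λ = (3·38² + 27)/(2·59) ≡ 28/57. 57⁻¹ ≡ 15 (mod 61) since 57·15 = 855 ≡ 1, so λ ≡ 28·15 ≡ 54.
  x = λ² - 38 - 38 = 2916 - 76 ≡ 34; y = λ·(38 - 34) - 59 ≡ 35. → (34, 35)
add P: (34, 35) + (38, 59). λ = (59 - 35)/(38 - 34) ≡ 24/4 mod 61. 4⁻¹ ≡ 46 (mod 61), so λ ≡ 6.
  x = λ² - 34 - 38 = 36 - 72 ≡ 25; y = λ·(34 - 25) - 35 ≡ 19. → (25, 19)
double: tangent at (25, 19): λ = (3·25² + 27)/(2·19) ≡ 11/38. 38⁻¹ ≡ 53 (mod 61) since 38·53 = 2014 ≡ 1, so λ ≡ 11·53 ≡ 34.
  x = λ² - 25 - 25 = 1156 - 50 ≡ 8; y = λ·(25 - 8) - 19 ≡ 10. → (8, 10)

(8, 10)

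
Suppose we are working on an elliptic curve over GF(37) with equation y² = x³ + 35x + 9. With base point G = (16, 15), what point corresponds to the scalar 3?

(13, 16)

Repeated addition: build up to 3G.
2G: tangent at (16, 15): λ = (3·16² + 35)/(2·15) ≡ 26/30. 30⁻¹ ≡ 21 (mod 37), so λ ≡ 26·21 ≡ 28.
  x = λ² - 16 - 16 = 784 - 32 ≡ 12; y = λ·(16 - 12) - 15 ≡ 23. → (12, 23)
3G: (12, 23) + (16, 15). λ = (15 - 23)/(16 - 12) ≡ 29/4 mod 37. 4⁻¹ ≡ 28 (mod 37) since 4·28 = 112 ≡ 1, so λ ≡ 35.
  x = λ² - 12 - 16 = 1225 - 28 ≡ 13; y = λ·(12 - 13) - 23 ≡ 16. → (13, 16)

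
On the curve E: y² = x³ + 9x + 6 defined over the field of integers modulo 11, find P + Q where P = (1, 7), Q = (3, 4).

(1, 7) + (3, 4). λ = (4 - 7)/(3 - 1) ≡ 8/2 mod 11. 2⁻¹ ≡ 6 (mod 11), so λ ≡ 4.
  x = λ² - 1 - 3 = 16 - 4 ≡ 1; y = λ·(1 - 1) - 7 ≡ 4. → (1, 4)

(1, 4)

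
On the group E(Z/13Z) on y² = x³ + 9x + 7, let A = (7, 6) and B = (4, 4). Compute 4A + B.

First 4A:
Double-and-add on 4 = (100)₂. Start with A = (7, 6) for the leading 1-bit.
double: tangent at (7, 6): λ = (3·7² + 9)/(2·6) ≡ 0/12. 12⁻¹ ≡ 12 (mod 13) since 12·12 = 144 ≡ 1, so λ ≡ 0·12 ≡ 0.
  x = λ² - 7 - 7 = 0 - 14 ≡ 12; y = λ·(7 - 12) - 6 ≡ 7. → (12, 7)
double: tangent at (12, 7): λ = (3·12² + 9)/(2·7) ≡ 12/1. 1⁻¹ ≡ 1 (mod 13), so λ ≡ 12·1 ≡ 12.
  x = λ² - 12 - 12 = 144 - 24 ≡ 3; y = λ·(12 - 3) - 7 ≡ 10. → (3, 10)
4A = (3, 10).
Finally 4A + B:
(3, 10) + (4, 4). λ = (4 - 10)/(4 - 3) ≡ 7/1 mod 13. 1⁻¹ ≡ 1 (mod 13) since 1·1 = 1 ≡ 1, so λ ≡ 7.
  x = λ² - 3 - 4 = 49 - 7 ≡ 3; y = λ·(3 - 3) - 10 ≡ 3. → (3, 3)

(3, 3)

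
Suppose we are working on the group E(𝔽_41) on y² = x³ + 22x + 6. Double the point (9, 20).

(15, 12)

tangent at (9, 20): λ = (3·9² + 22)/(2·20) ≡ 19/40. 40⁻¹ ≡ 40 (mod 41), so λ ≡ 19·40 ≡ 22.
  x = λ² - 9 - 9 = 484 - 18 ≡ 15; y = λ·(9 - 15) - 20 ≡ 12. → (15, 12)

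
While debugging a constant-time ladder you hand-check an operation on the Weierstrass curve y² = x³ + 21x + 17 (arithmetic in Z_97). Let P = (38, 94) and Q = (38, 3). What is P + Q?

O

The two points share x = 38 and their y-coordinates satisfy 94 + 3 ≡ 0 (mod 97), so they are inverses. Their sum is ∞.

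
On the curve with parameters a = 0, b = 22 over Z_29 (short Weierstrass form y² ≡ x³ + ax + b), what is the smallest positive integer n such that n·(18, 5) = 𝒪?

2P: tangent at (18, 5): λ = (3·18² + 0)/(2·5) ≡ 15/10. 10⁻¹ ≡ 3 (mod 29) since 10·3 = 30 ≡ 1, so λ ≡ 15·3 ≡ 16.
  x = λ² - 18 - 18 = 256 - 36 ≡ 17; y = λ·(18 - 17) - 5 ≡ 11. → (17, 11)
3P: (17, 11) + (18, 5). λ = (5 - 11)/(18 - 17) ≡ 23/1 mod 29. 1⁻¹ ≡ 1 (mod 29), so λ ≡ 23.
  x = λ² - 17 - 18 = 529 - 35 ≡ 1; y = λ·(17 - 1) - 11 ≡ 9. → (1, 9)
4P: (1, 9) + (18, 5). λ = (5 - 9)/(18 - 1) ≡ 25/17 mod 29. 17⁻¹ ≡ 12 (mod 29) since 17·12 = 204 ≡ 1, so λ ≡ 10.
  x = λ² - 1 - 18 = 100 - 19 ≡ 23; y = λ·(1 - 23) - 9 ≡ 3. → (23, 3)
5P: (23, 3) + (18, 5). λ = (5 - 3)/(18 - 23) ≡ 2/24 mod 29. 24⁻¹ ≡ 23 (mod 29), so λ ≡ 17.
  x = λ² - 23 - 18 = 289 - 41 ≡ 16; y = λ·(23 - 16) - 3 ≡ 0. → (16, 0)
6P: (16, 0) + (18, 5). λ = (5 - 0)/(18 - 16) ≡ 5/2 mod 29. 2⁻¹ ≡ 15 (mod 29), so λ ≡ 17.
  x = λ² - 16 - 18 = 289 - 34 ≡ 23; y = λ·(16 - 23) - 0 ≡ 26. → (23, 26)
7P: (23, 26) + (18, 5). λ = (5 - 26)/(18 - 23) ≡ 8/24 mod 29. 24⁻¹ ≡ 23 (mod 29) since 24·23 = 552 ≡ 1, so λ ≡ 10.
  x = λ² - 23 - 18 = 100 - 41 ≡ 1; y = λ·(23 - 1) - 26 ≡ 20. → (1, 20)
8P: (1, 20) + (18, 5). λ = (5 - 20)/(18 - 1) ≡ 14/17 mod 29. 17⁻¹ ≡ 12 (mod 29), so λ ≡ 23.
  x = λ² - 1 - 18 = 529 - 19 ≡ 17; y = λ·(1 - 17) - 20 ≡ 18. → (17, 18)
9P: (17, 18) + (18, 5). λ = (5 - 18)/(18 - 17) ≡ 16/1 mod 29. 1⁻¹ ≡ 1 (mod 29), so λ ≡ 16.
  x = λ² - 17 - 18 = 256 - 35 ≡ 18; y = λ·(17 - 18) - 18 ≡ 24. → (18, 24)
10P: (18, 24) + (18, 5): same x and y₁ ≡ -y₂, so the sum is 𝒪.
10P = 𝒪, so the order is 10.

10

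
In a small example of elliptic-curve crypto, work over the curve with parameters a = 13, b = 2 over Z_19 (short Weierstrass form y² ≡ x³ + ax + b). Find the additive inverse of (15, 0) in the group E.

(15, 0)

-(15, 0) = (15, -0 mod 19) = (15, 0).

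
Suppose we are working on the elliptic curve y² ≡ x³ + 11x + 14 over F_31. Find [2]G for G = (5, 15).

(8, 26)

tangent at (5, 15): λ = (3·5² + 11)/(2·15) ≡ 24/30. 30⁻¹ ≡ 30 (mod 31) since 30·30 = 900 ≡ 1, so λ ≡ 24·30 ≡ 7.
  x = λ² - 5 - 5 = 49 - 10 ≡ 8; y = λ·(5 - 8) - 15 ≡ 26. → (8, 26)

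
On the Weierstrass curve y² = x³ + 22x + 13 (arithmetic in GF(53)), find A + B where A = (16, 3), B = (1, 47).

(30, 31)

(16, 3) + (1, 47). λ = (47 - 3)/(1 - 16) ≡ 44/38 mod 53. 38⁻¹ ≡ 7 (mod 53), so λ ≡ 43.
  x = λ² - 16 - 1 = 1849 - 17 ≡ 30; y = λ·(16 - 30) - 3 ≡ 31. → (30, 31)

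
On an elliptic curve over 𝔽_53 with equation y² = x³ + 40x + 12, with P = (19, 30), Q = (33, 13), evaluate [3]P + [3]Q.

(44, 47)

First 3P:
Repeated addition: build up to 3P.
2P: tangent at (19, 30): λ = (3·19² + 40)/(2·30) ≡ 10/7. 7⁻¹ ≡ 38 (mod 53), so λ ≡ 10·38 ≡ 9.
  x = λ² - 19 - 19 = 81 - 38 ≡ 43; y = λ·(19 - 43) - 30 ≡ 19. → (43, 19)
3P: (43, 19) + (19, 30). λ = (30 - 19)/(19 - 43) ≡ 11/29 mod 53. 29⁻¹ ≡ 11 (mod 53), so λ ≡ 15.
  x = λ² - 43 - 19 = 225 - 62 ≡ 4; y = λ·(43 - 4) - 19 ≡ 36. → (4, 36)
3P = (4, 36).
Next 3Q:
Repeated addition: build up to 3Q.
2Q: tangent at (33, 13): λ = (3·33² + 40)/(2·13) ≡ 21/26. 26⁻¹ ≡ 51 (mod 53), so λ ≡ 21·51 ≡ 11.
  x = λ² - 33 - 33 = 121 - 66 ≡ 2; y = λ·(33 - 2) - 13 ≡ 10. → (2, 10)
3Q: (2, 10) + (33, 13). λ = (13 - 10)/(33 - 2) ≡ 3/31 mod 53. 31⁻¹ ≡ 12 (mod 53), so λ ≡ 36.
  x = λ² - 2 - 33 = 1296 - 35 ≡ 42; y = λ·(2 - 42) - 10 ≡ 34. → (42, 34)
3Q = (42, 34).
Finally 3P + 3Q:
(4, 36) + (42, 34). λ = (34 - 36)/(42 - 4) ≡ 51/38 mod 53. 38⁻¹ ≡ 7 (mod 53), so λ ≡ 39.
  x = λ² - 4 - 42 = 1521 - 46 ≡ 44; y = λ·(4 - 44) - 36 ≡ 47. → (44, 47)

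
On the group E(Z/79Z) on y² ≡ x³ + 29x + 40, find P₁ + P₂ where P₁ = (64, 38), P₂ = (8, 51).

(64, 38) + (8, 51). λ = (51 - 38)/(8 - 64) ≡ 13/23 mod 79. 23⁻¹ ≡ 55 (mod 79) since 23·55 = 1265 ≡ 1, so λ ≡ 4.
  x = λ² - 64 - 8 = 16 - 72 ≡ 23; y = λ·(64 - 23) - 38 ≡ 47. → (23, 47)

(23, 47)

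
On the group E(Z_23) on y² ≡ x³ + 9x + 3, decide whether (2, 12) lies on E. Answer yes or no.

yes

y² = 12² ≡ 6; x³ + 9x + 3 = 29 ≡ 6 (mod 23). 6 = 6.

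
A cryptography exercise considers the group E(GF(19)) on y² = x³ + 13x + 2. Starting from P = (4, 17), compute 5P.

Repeated addition: build up to 5P.
2P: tangent at (4, 17): λ = (3·4² + 13)/(2·17) ≡ 4/15. 15⁻¹ ≡ 14 (mod 19), so λ ≡ 4·14 ≡ 18.
  x = λ² - 4 - 4 = 324 - 8 ≡ 12; y = λ·(4 - 12) - 17 ≡ 10. → (12, 10)
3P: (12, 10) + (4, 17). λ = (17 - 10)/(4 - 12) ≡ 7/11 mod 19. 11⁻¹ ≡ 7 (mod 19), so λ ≡ 11.
  x = λ² - 12 - 4 = 121 - 16 ≡ 10; y = λ·(12 - 10) - 10 ≡ 12. → (10, 12)
4P: (10, 12) + (4, 17). λ = (17 - 12)/(4 - 10) ≡ 5/13 mod 19. 13⁻¹ ≡ 3 (mod 19), so λ ≡ 15.
  x = λ² - 10 - 4 = 225 - 14 ≡ 2; y = λ·(10 - 2) - 12 ≡ 13. → (2, 13)
5P: (2, 13) + (4, 17). λ = (17 - 13)/(4 - 2) ≡ 4/2 mod 19. 2⁻¹ ≡ 10 (mod 19) since 2·10 = 20 ≡ 1, so λ ≡ 2.
  x = λ² - 2 - 4 = 4 - 6 ≡ 17; y = λ·(2 - 17) - 13 ≡ 14. → (17, 14)

(17, 14)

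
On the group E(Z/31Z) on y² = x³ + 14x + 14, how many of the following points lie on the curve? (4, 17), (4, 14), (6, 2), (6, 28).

(4, 17): 17² ≡ 10, rhs ≡ 10 → on.
(4, 14): 14² ≡ 10, rhs ≡ 10 → on.
(6, 2): 2² ≡ 4, rhs ≡ 4 → on.
(6, 28): 28² ≡ 9, rhs ≡ 4 → off.

3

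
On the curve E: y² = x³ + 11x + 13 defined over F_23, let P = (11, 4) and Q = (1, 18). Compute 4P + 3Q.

(4, 11)

First 4P:
Repeated addition: build up to 4P.
2P: tangent at (11, 4): λ = (3·11² + 11)/(2·4) ≡ 6/8. 8⁻¹ ≡ 3 (mod 23), so λ ≡ 6·3 ≡ 18.
  x = λ² - 11 - 11 = 324 - 22 ≡ 3; y = λ·(11 - 3) - 4 ≡ 2. → (3, 2)
3P: (3, 2) + (11, 4). λ = (4 - 2)/(11 - 3) ≡ 2/8 mod 23. 8⁻¹ ≡ 3 (mod 23), so λ ≡ 6.
  x = λ² - 3 - 11 = 36 - 14 ≡ 22; y = λ·(3 - 22) - 2 ≡ 22. → (22, 22)
4P: (22, 22) + (11, 4). λ = (4 - 22)/(11 - 22) ≡ 5/12 mod 23. 12⁻¹ ≡ 2 (mod 23), so λ ≡ 10.
  x = λ² - 22 - 11 = 100 - 33 ≡ 21; y = λ·(22 - 21) - 22 ≡ 11. → (21, 11)
4P = (21, 11).
Next 3Q:
Repeated addition: build up to 3Q.
2Q: tangent at (1, 18): λ = (3·1² + 11)/(2·18) ≡ 14/13. 13⁻¹ ≡ 16 (mod 23) since 13·16 = 208 ≡ 1, so λ ≡ 14·16 ≡ 17.
  x = λ² - 1 - 1 = 289 - 2 ≡ 11; y = λ·(1 - 11) - 18 ≡ 19. → (11, 19)
3Q: (11, 19) + (1, 18). λ = (18 - 19)/(1 - 11) ≡ 22/13 mod 23. 13⁻¹ ≡ 16 (mod 23), so λ ≡ 7.
  x = λ² - 11 - 1 = 49 - 12 ≡ 14; y = λ·(11 - 14) - 19 ≡ 6. → (14, 6)
3Q = (14, 6).
Finally 4P + 3Q:
(21, 11) + (14, 6). λ = (6 - 11)/(14 - 21) ≡ 18/16 mod 23. 16⁻¹ ≡ 13 (mod 23) since 16·13 = 208 ≡ 1, so λ ≡ 4.
  x = λ² - 21 - 14 = 16 - 35 ≡ 4; y = λ·(21 - 4) - 11 ≡ 11. → (4, 11)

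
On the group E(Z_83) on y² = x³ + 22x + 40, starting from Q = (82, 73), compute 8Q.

Repeated addition: build up to 8Q.
2Q: tangent at (82, 73): λ = (3·82² + 22)/(2·73) ≡ 25/63. 63⁻¹ ≡ 29 (mod 83) since 63·29 = 1827 ≡ 1, so λ ≡ 25·29 ≡ 61.
  x = λ² - 82 - 82 = 3721 - 164 ≡ 71; y = λ·(82 - 71) - 73 ≡ 17. → (71, 17)
3Q: (71, 17) + (82, 73). λ = (73 - 17)/(82 - 71) ≡ 56/11 mod 83. 11⁻¹ ≡ 68 (mod 83), so λ ≡ 73.
  x = λ² - 71 - 82 = 5329 - 153 ≡ 30; y = λ·(71 - 30) - 17 ≡ 71. → (30, 71)
4Q: (30, 71) + (82, 73). λ = (73 - 71)/(82 - 30) ≡ 2/52 mod 83. 52⁻¹ ≡ 8 (mod 83) since 52·8 = 416 ≡ 1, so λ ≡ 16.
  x = λ² - 30 - 82 = 256 - 112 ≡ 61; y = λ·(30 - 61) - 71 ≡ 14. → (61, 14)
5Q: (61, 14) + (82, 73). λ = (73 - 14)/(82 - 61) ≡ 59/21 mod 83. 21⁻¹ ≡ 4 (mod 83), so λ ≡ 70.
  x = λ² - 61 - 82 = 4900 - 143 ≡ 26; y = λ·(61 - 26) - 14 ≡ 29. → (26, 29)
6Q: (26, 29) + (82, 73). λ = (73 - 29)/(82 - 26) ≡ 44/56 mod 83. 56⁻¹ ≡ 43 (mod 83) since 56·43 = 2408 ≡ 1, so λ ≡ 66.
  x = λ² - 26 - 82 = 4356 - 108 ≡ 15; y = λ·(26 - 15) - 29 ≡ 33. → (15, 33)
7Q: (15, 33) + (82, 73). λ = (73 - 33)/(82 - 15) ≡ 40/67 mod 83. 67⁻¹ ≡ 57 (mod 83), so λ ≡ 39.
  x = λ² - 15 - 82 = 1521 - 97 ≡ 13; y = λ·(15 - 13) - 33 ≡ 45. → (13, 45)
8Q: (13, 45) + (82, 73). λ = (73 - 45)/(82 - 13) ≡ 28/69 mod 83. 69⁻¹ ≡ 77 (mod 83), so λ ≡ 81.
  x = λ² - 13 - 82 = 6561 - 95 ≡ 75; y = λ·(13 - 75) - 45 ≡ 79. → (75, 79)

(75, 79)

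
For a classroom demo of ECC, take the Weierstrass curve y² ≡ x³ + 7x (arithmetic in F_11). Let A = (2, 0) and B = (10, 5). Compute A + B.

(2, 0) + (10, 5). λ = (5 - 0)/(10 - 2) ≡ 5/8 mod 11. 8⁻¹ ≡ 7 (mod 11) since 8·7 = 56 ≡ 1, so λ ≡ 2.
  x = λ² - 2 - 10 = 4 - 12 ≡ 3; y = λ·(2 - 3) - 0 ≡ 9. → (3, 9)

(3, 9)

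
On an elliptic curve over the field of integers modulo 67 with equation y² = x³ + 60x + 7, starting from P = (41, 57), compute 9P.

Double-and-add on 9 = (1001)₂. Start with P = (41, 57) for the leading 1-bit.
double: tangent at (41, 57): λ = (3·41² + 60)/(2·57) ≡ 11/47. 47⁻¹ ≡ 10 (mod 67), so λ ≡ 11·10 ≡ 43.
  x = λ² - 41 - 41 = 1849 - 82 ≡ 25; y = λ·(41 - 25) - 57 ≡ 28. → (25, 28)
double: tangent at (25, 28): λ = (3·25² + 60)/(2·28) ≡ 59/56. 56⁻¹ ≡ 6 (mod 67), so λ ≡ 59·6 ≡ 19.
  x = λ² - 25 - 25 = 361 - 50 ≡ 43; y = λ·(25 - 43) - 28 ≡ 32. → (43, 32)
double: tangent at (43, 32): λ = (3·43² + 60)/(2·32) ≡ 46/64. 64⁻¹ ≡ 22 (mod 67), so λ ≡ 46·22 ≡ 7.
  x = λ² - 43 - 43 = 49 - 86 ≡ 30; y = λ·(43 - 30) - 32 ≡ 59. → (30, 59)
add P: (30, 59) + (41, 57). λ = (57 - 59)/(41 - 30) ≡ 65/11 mod 67. 11⁻¹ ≡ 61 (mod 67) since 11·61 = 671 ≡ 1, so λ ≡ 12.
  x = λ² - 30 - 41 = 144 - 71 ≡ 6; y = λ·(30 - 6) - 59 ≡ 28. → (6, 28)

(6, 28)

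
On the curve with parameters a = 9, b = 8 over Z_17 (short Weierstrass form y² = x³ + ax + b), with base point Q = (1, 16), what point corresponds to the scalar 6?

Repeated addition: build up to 6Q.
2Q: tangent at (1, 16): λ = (3·1² + 9)/(2·16) ≡ 12/15. 15⁻¹ ≡ 8 (mod 17), so λ ≡ 12·8 ≡ 11.
  x = λ² - 1 - 1 = 121 - 2 ≡ 0; y = λ·(1 - 0) - 16 ≡ 12. → (0, 12)
3Q: (0, 12) + (1, 16). λ = (16 - 12)/(1 - 0) ≡ 4/1 mod 17. 1⁻¹ ≡ 1 (mod 17), so λ ≡ 4.
  x = λ² - 0 - 1 = 16 - 1 ≡ 15; y = λ·(0 - 15) - 12 ≡ 13. → (15, 13)
4Q: (15, 13) + (1, 16). λ = (16 - 13)/(1 - 15) ≡ 3/3 mod 17. 3⁻¹ ≡ 6 (mod 17) since 3·6 = 18 ≡ 1, so λ ≡ 1.
  x = λ² - 15 - 1 = 1 - 16 ≡ 2; y = λ·(15 - 2) - 13 ≡ 0. → (2, 0)
5Q: (2, 0) + (1, 16). λ = (16 - 0)/(1 - 2) ≡ 16/16 mod 17. 16⁻¹ ≡ 16 (mod 17), so λ ≡ 1.
  x = λ² - 2 - 1 = 1 - 3 ≡ 15; y = λ·(2 - 15) - 0 ≡ 4. → (15, 4)
6Q: (15, 4) + (1, 16). λ = (16 - 4)/(1 - 15) ≡ 12/3 mod 17. 3⁻¹ ≡ 6 (mod 17), so λ ≡ 4.
  x = λ² - 15 - 1 = 16 - 16 ≡ 0; y = λ·(15 - 0) - 4 ≡ 5. → (0, 5)

(0, 5)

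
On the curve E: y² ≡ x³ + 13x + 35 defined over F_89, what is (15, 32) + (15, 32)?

(80, 48)

tangent at (15, 32): λ = (3·15² + 13)/(2·32) ≡ 65/64. 64⁻¹ ≡ 32 (mod 89) since 64·32 = 2048 ≡ 1, so λ ≡ 65·32 ≡ 33.
  x = λ² - 15 - 15 = 1089 - 30 ≡ 80; y = λ·(15 - 80) - 32 ≡ 48. → (80, 48)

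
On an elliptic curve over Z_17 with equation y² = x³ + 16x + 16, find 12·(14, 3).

Write P = (14, 3).
Double-and-add on 12 = (1100)₂. Start with P = (14, 3) for the leading 1-bit.
double: tangent at (14, 3): λ = (3·14² + 16)/(2·3) ≡ 9/6. 6⁻¹ ≡ 3 (mod 17) since 6·3 = 18 ≡ 1, so λ ≡ 9·3 ≡ 10.
  x = λ² - 14 - 14 = 100 - 28 ≡ 4; y = λ·(14 - 4) - 3 ≡ 12. → (4, 12)
add P: (4, 12) + (14, 3). λ = (3 - 12)/(14 - 4) ≡ 8/10 mod 17. 10⁻¹ ≡ 12 (mod 17) since 10·12 = 120 ≡ 1, so λ ≡ 11.
  x = λ² - 4 - 14 = 121 - 18 ≡ 1; y = λ·(4 - 1) - 12 ≡ 4. → (1, 4)
double: tangent at (1, 4): λ = (3·1² + 16)/(2·4) ≡ 2/8. 8⁻¹ ≡ 15 (mod 17) since 8·15 = 120 ≡ 1, so λ ≡ 2·15 ≡ 13.
  x = λ² - 1 - 1 = 169 - 2 ≡ 14; y = λ·(1 - 14) - 4 ≡ 14. → (14, 14)
double: tangent at (14, 14): λ = (3·14² + 16)/(2·14) ≡ 9/11. 11⁻¹ ≡ 14 (mod 17), so λ ≡ 9·14 ≡ 7.
  x = λ² - 14 - 14 = 49 - 28 ≡ 4; y = λ·(14 - 4) - 14 ≡ 5. → (4, 5)

(4, 5)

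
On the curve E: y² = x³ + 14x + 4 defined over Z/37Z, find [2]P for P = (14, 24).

(19, 32)

tangent at (14, 24): λ = (3·14² + 14)/(2·24) ≡ 10/11. 11⁻¹ ≡ 27 (mod 37), so λ ≡ 10·27 ≡ 11.
  x = λ² - 14 - 14 = 121 - 28 ≡ 19; y = λ·(14 - 19) - 24 ≡ 32. → (19, 32)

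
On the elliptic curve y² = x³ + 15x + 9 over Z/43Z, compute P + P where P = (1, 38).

(15, 13)

tangent at (1, 38): λ = (3·1² + 15)/(2·38) ≡ 18/33. 33⁻¹ ≡ 30 (mod 43) since 33·30 = 990 ≡ 1, so λ ≡ 18·30 ≡ 24.
  x = λ² - 1 - 1 = 576 - 2 ≡ 15; y = λ·(1 - 15) - 38 ≡ 13. → (15, 13)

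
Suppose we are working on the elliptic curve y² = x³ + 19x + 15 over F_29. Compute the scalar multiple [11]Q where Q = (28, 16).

Repeated addition: build up to 11Q.
2Q: tangent at (28, 16): λ = (3·28² + 19)/(2·16) ≡ 22/3. 3⁻¹ ≡ 10 (mod 29) since 3·10 = 30 ≡ 1, so λ ≡ 22·10 ≡ 17.
  x = λ² - 28 - 28 = 289 - 56 ≡ 1; y = λ·(28 - 1) - 16 ≡ 8. → (1, 8)
3Q: (1, 8) + (28, 16). λ = (16 - 8)/(28 - 1) ≡ 8/27 mod 29. 27⁻¹ ≡ 14 (mod 29), so λ ≡ 25.
  x = λ² - 1 - 28 = 625 - 29 ≡ 16; y = λ·(1 - 16) - 8 ≡ 23. → (16, 23)
4Q: (16, 23) + (28, 16). λ = (16 - 23)/(28 - 16) ≡ 22/12 mod 29. 12⁻¹ ≡ 17 (mod 29), so λ ≡ 26.
  x = λ² - 16 - 28 = 676 - 44 ≡ 23; y = λ·(16 - 23) - 23 ≡ 27. → (23, 27)
5Q: (23, 27) + (28, 16). λ = (16 - 27)/(28 - 23) ≡ 18/5 mod 29. 5⁻¹ ≡ 6 (mod 29) since 5·6 = 30 ≡ 1, so λ ≡ 21.
  x = λ² - 23 - 28 = 441 - 51 ≡ 13; y = λ·(23 - 13) - 27 ≡ 9. → (13, 9)
6Q: (13, 9) + (28, 16). λ = (16 - 9)/(28 - 13) ≡ 7/15 mod 29. 15⁻¹ ≡ 2 (mod 29) since 15·2 = 30 ≡ 1, so λ ≡ 14.
  x = λ² - 13 - 28 = 196 - 41 ≡ 10; y = λ·(13 - 10) - 9 ≡ 4. → (10, 4)
7Q: (10, 4) + (28, 16). λ = (16 - 4)/(28 - 10) ≡ 12/18 mod 29. 18⁻¹ ≡ 21 (mod 29), so λ ≡ 20.
  x = λ² - 10 - 28 = 400 - 38 ≡ 14; y = λ·(10 - 14) - 4 ≡ 3. → (14, 3)
8Q: (14, 3) + (28, 16). λ = (16 - 3)/(28 - 14) ≡ 13/14 mod 29. 14⁻¹ ≡ 27 (mod 29) since 14·27 = 378 ≡ 1, so λ ≡ 3.
  x = λ² - 14 - 28 = 9 - 42 ≡ 25; y = λ·(14 - 25) - 3 ≡ 22. → (25, 22)
9Q: (25, 22) + (28, 16). λ = (16 - 22)/(28 - 25) ≡ 23/3 mod 29. 3⁻¹ ≡ 10 (mod 29) since 3·10 = 30 ≡ 1, so λ ≡ 27.
  x = λ² - 25 - 28 = 729 - 53 ≡ 9; y = λ·(25 - 9) - 22 ≡ 4. → (9, 4)
10Q: (9, 4) + (28, 16). λ = (16 - 4)/(28 - 9) ≡ 12/19 mod 29. 19⁻¹ ≡ 26 (mod 29) since 19·26 = 494 ≡ 1, so λ ≡ 22.
  x = λ² - 9 - 28 = 484 - 37 ≡ 12; y = λ·(9 - 12) - 4 ≡ 17. → (12, 17)
11Q: (12, 17) + (28, 16). λ = (16 - 17)/(28 - 12) ≡ 28/16 mod 29. 16⁻¹ ≡ 20 (mod 29), so λ ≡ 9.
  x = λ² - 12 - 28 = 81 - 40 ≡ 12; y = λ·(12 - 12) - 17 ≡ 12. → (12, 12)

(12, 12)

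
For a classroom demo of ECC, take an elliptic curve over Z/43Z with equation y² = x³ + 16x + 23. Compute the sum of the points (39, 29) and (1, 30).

(39, 29) + (1, 30). λ = (30 - 29)/(1 - 39) ≡ 1/5 mod 43. 5⁻¹ ≡ 26 (mod 43), so λ ≡ 26.
  x = λ² - 39 - 1 = 676 - 40 ≡ 34; y = λ·(39 - 34) - 29 ≡ 15. → (34, 15)

(34, 15)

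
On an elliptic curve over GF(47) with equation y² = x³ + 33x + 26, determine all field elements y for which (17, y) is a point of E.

x³ + 33x + 26 = 5500 ≡ 1 (mod 47).
Square roots of 1 mod 47: 1 and 46 (since 1² = 1 ≡ 1).

1, 46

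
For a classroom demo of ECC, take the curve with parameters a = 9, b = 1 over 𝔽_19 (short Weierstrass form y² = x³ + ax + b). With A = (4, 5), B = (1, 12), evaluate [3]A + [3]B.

(3, 6)

First 3A:
Repeated addition: build up to 3A.
2A: tangent at (4, 5): λ = (3·4² + 9)/(2·5) ≡ 0/10. 10⁻¹ ≡ 2 (mod 19), so λ ≡ 0·2 ≡ 0.
  x = λ² - 4 - 4 = 0 - 8 ≡ 11; y = λ·(4 - 11) - 5 ≡ 14. → (11, 14)
3A: (11, 14) + (4, 5). λ = (5 - 14)/(4 - 11) ≡ 10/12 mod 19. 12⁻¹ ≡ 8 (mod 19), so λ ≡ 4.
  x = λ² - 11 - 4 = 16 - 15 ≡ 1; y = λ·(11 - 1) - 14 ≡ 7. → (1, 7)
3A = (1, 7).
Next 3B:
Repeated addition: build up to 3B.
2B: tangent at (1, 12): λ = (3·1² + 9)/(2·12) ≡ 12/5. 5⁻¹ ≡ 4 (mod 19), so λ ≡ 12·4 ≡ 10.
  x = λ² - 1 - 1 = 100 - 2 ≡ 3; y = λ·(1 - 3) - 12 ≡ 6. → (3, 6)
3B: (3, 6) + (1, 12). λ = (12 - 6)/(1 - 3) ≡ 6/17 mod 19. 17⁻¹ ≡ 9 (mod 19) since 17·9 = 153 ≡ 1, so λ ≡ 16.
  x = λ² - 3 - 1 = 256 - 4 ≡ 5; y = λ·(3 - 5) - 6 ≡ 0. → (5, 0)
3B = (5, 0).
Finally 3A + 3B:
(1, 7) + (5, 0). λ = (0 - 7)/(5 - 1) ≡ 12/4 mod 19. 4⁻¹ ≡ 5 (mod 19), so λ ≡ 3.
  x = λ² - 1 - 5 = 9 - 6 ≡ 3; y = λ·(1 - 3) - 7 ≡ 6. → (3, 6)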